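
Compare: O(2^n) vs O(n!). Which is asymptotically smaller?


exponential grows slower than factorial
O(2^n) is asymptotically smaller; O(n!) grows faster


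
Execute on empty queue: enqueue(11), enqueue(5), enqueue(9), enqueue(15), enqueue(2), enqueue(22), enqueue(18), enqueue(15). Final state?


enqueue(11) -> [11]
enqueue(5) -> [11, 5]
enqueue(9) -> [11, 5, 9]
enqueue(15) -> [11, 5, 9, 15]
enqueue(2) -> [11, 5, 9, 15, 2]
enqueue(22) -> [11, 5, 9, 15, 2, 22]
enqueue(18) -> [11, 5, 9, 15, 2, 22, 18]
enqueue(15) -> [11, 5, 9, 15, 2, 22, 18, 15]
Final queue (front to back): [11, 5, 9, 15, 2, 22, 18, 15]


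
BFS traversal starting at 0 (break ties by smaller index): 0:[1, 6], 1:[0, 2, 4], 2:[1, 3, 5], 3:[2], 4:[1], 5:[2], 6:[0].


BFS queue: start with [0]
Visit order: [0, 1, 6, 2, 4, 3, 5]


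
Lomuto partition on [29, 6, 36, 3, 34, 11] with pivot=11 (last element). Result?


Elements <= 11 go left of pivot.
Result: [6, 3, 11, 29, 34, 36], pivot at index 2


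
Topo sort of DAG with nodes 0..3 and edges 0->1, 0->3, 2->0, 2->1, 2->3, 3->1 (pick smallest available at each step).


Kahn's algorithm, process smallest node first
Order: [2, 0, 3, 1]


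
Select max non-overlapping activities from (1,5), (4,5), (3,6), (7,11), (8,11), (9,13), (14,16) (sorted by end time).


Greedy: pick earliest-ending, then skip overlaps.
Selected (3 activities): [(1, 5), (7, 11), (14, 16)]


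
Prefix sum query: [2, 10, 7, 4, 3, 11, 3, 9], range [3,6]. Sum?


Prefix sums: [0, 2, 12, 19, 23, 26, 37, 40, 49]
Sum[3..6] = prefix[7] - prefix[3] = 40 - 19 = 21


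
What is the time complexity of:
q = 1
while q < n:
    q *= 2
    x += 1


Per nesting level: O(log n) = O(log n)
Complexity: O(log n)


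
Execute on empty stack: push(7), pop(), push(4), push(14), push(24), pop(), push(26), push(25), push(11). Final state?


push(7) -> [7]
pop() returns 7 -> []
push(4) -> [4]
push(14) -> [4, 14]
push(24) -> [4, 14, 24]
pop() returns 24 -> [4, 14]
push(26) -> [4, 14, 26]
push(25) -> [4, 14, 26, 25]
push(11) -> [4, 14, 26, 25, 11]
Final stack (bottom to top): [4, 14, 26, 25, 11]


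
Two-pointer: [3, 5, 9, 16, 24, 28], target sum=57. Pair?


Two pointers: lo=0, hi=5
No pair sums to 57


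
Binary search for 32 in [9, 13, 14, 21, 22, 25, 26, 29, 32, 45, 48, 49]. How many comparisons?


Search for 32:
[0,11] mid=5 arr[5]=25
[6,11] mid=8 arr[8]=32
Total: 2 comparisons


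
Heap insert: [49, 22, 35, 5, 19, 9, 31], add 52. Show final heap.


Append 52: [49, 22, 35, 5, 19, 9, 31, 52]
Bubble up: swap idx 7(52) with idx 3(5); swap idx 3(52) with idx 1(22); swap idx 1(52) with idx 0(49)
Result: [52, 49, 35, 22, 19, 9, 31, 5]


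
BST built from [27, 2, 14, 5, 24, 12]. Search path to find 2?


BST root = 27
Search for 2: compare at each node
Path: [27, 2]


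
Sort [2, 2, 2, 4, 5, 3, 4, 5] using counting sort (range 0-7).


Count array: [0, 0, 3, 1, 2, 2, 0, 0]
Reconstruct: [2, 2, 2, 3, 4, 4, 5, 5]


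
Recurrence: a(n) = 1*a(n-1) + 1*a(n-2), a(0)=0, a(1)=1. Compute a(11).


Build bottom-up:
...a(9)=34, a(10)=55, a(11)=1*55+1*34=89


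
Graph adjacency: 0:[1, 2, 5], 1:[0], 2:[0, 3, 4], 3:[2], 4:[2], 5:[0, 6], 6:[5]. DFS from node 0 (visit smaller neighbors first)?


DFS stack-based: start with [0]
Visit order: [0, 1, 2, 3, 4, 5, 6]


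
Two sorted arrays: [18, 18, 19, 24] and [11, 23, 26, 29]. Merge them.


Compare heads, take smaller each step.
Merged: [11, 18, 18, 19, 23, 24, 26, 29]


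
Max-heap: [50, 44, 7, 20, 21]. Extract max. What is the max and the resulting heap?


Max = 50
Replace root with last, heapify down
Resulting heap: [44, 21, 7, 20]


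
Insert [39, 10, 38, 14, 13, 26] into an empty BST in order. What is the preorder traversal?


Root = 39; build tree by BST insertion.
Preorder traversal: [39, 10, 38, 14, 13, 26]


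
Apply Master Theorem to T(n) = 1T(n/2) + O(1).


a=1, b=2, c=0. log_2(1)=0 = c=0. Case 2: O(n^c log n) = O(log n)
Complexity: O(log n)


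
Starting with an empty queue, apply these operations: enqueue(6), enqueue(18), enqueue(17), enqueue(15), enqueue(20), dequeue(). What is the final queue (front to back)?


enqueue(6) -> [6]
enqueue(18) -> [6, 18]
enqueue(17) -> [6, 18, 17]
enqueue(15) -> [6, 18, 17, 15]
enqueue(20) -> [6, 18, 17, 15, 20]
dequeue() returns 6 -> [18, 17, 15, 20]
Final queue (front to back): [18, 17, 15, 20]


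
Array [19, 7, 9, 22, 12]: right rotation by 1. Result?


Right rotate by 1: [12, 19, 7, 9, 22]


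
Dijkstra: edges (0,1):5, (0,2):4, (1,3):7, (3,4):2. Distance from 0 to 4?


Dijkstra from 0:
Distances: {0: 0, 1: 5, 2: 4, 3: 12, 4: 14}
Shortest distance to 4 = 14, path = [0, 1, 3, 4]


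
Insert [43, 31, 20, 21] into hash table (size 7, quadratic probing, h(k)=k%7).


Insertions: 43->slot 1; 31->slot 3; 20->slot 6; 21->slot 0
Table: [21, 43, None, 31, None, None, 20]


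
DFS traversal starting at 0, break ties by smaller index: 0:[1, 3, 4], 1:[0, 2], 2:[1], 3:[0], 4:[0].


DFS stack-based: start with [0]
Visit order: [0, 1, 2, 3, 4]


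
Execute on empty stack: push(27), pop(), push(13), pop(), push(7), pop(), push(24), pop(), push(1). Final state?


push(27) -> [27]
pop() returns 27 -> []
push(13) -> [13]
pop() returns 13 -> []
push(7) -> [7]
pop() returns 7 -> []
push(24) -> [24]
pop() returns 24 -> []
push(1) -> [1]
Final stack (bottom to top): [1]


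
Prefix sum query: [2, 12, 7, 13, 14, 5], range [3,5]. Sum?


Prefix sums: [0, 2, 14, 21, 34, 48, 53]
Sum[3..5] = prefix[6] - prefix[3] = 53 - 21 = 32


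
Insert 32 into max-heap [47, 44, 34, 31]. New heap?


Append 32: [47, 44, 34, 31, 32]
Bubble up: no swaps needed
Result: [47, 44, 34, 31, 32]


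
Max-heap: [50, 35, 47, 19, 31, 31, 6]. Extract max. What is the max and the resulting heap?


Max = 50
Replace root with last, heapify down
Resulting heap: [47, 35, 31, 19, 31, 6]


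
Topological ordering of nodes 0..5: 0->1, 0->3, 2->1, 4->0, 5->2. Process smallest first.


Kahn's algorithm, process smallest node first
Order: [4, 0, 3, 5, 2, 1]


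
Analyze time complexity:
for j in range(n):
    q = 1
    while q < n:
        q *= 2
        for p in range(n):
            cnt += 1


Per nesting level: O(n) * O(log n) * O(n) = O(n^2 log n)
Complexity: O(n^2 log n)


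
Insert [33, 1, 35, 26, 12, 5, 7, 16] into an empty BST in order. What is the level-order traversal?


Root = 33; build tree by BST insertion.
Level-Order traversal: [33, 1, 35, 26, 12, 5, 16, 7]


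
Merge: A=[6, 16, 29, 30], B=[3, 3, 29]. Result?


Compare heads, take smaller each step.
Merged: [3, 3, 6, 16, 29, 29, 30]


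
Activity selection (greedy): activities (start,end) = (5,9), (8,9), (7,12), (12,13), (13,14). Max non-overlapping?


Greedy: pick earliest-ending, then skip overlaps.
Selected (3 activities): [(5, 9), (12, 13), (13, 14)]


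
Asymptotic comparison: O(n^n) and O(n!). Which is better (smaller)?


factorial grows slower than n^n
O(n!) is asymptotically smaller; O(n^n) grows faster


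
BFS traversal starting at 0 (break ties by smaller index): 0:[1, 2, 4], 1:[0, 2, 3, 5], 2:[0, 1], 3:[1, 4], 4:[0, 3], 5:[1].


BFS queue: start with [0]
Visit order: [0, 1, 2, 4, 3, 5]


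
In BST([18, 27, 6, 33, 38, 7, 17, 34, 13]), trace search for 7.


BST root = 18
Search for 7: compare at each node
Path: [18, 6, 7]


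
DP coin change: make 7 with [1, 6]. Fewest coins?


dp[0]=0; dp[i]=1+min(dp[i-c] for c in coins)
...dp[2]=2, dp[3]=3, dp[4]=4, dp[5]=5, dp[6]=1, dp[7]=2
Minimum coins for 7 = 2


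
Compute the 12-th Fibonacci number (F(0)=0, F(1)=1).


F(n)=F(n-1)+F(n-2)
...F(10)=55, F(11)=89, F(12)=144


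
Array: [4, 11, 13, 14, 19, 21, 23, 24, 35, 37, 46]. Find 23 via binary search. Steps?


Search for 23:
[0,10] mid=5 arr[5]=21
[6,10] mid=8 arr[8]=35
[6,7] mid=6 arr[6]=23
Total: 3 comparisons


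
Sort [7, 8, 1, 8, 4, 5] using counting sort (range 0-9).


Count array: [0, 1, 0, 0, 1, 1, 0, 1, 2, 0]
Reconstruct: [1, 4, 5, 7, 8, 8]


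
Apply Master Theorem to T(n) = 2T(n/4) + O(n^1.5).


a=2, b=4, c=1.5. log_4(2)=0.5 < c=1.5. Case 3: O(n^c) = O(n^1.500)
Complexity: O(n^1.500)


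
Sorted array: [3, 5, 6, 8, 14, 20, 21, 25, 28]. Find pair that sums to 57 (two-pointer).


Two pointers: lo=0, hi=8
No pair sums to 57


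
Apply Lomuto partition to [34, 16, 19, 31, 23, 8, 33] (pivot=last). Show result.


Elements <= 33 go left of pivot.
Result: [16, 19, 31, 23, 8, 33, 34], pivot at index 5


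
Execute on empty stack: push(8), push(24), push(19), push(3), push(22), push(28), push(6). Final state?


push(8) -> [8]
push(24) -> [8, 24]
push(19) -> [8, 24, 19]
push(3) -> [8, 24, 19, 3]
push(22) -> [8, 24, 19, 3, 22]
push(28) -> [8, 24, 19, 3, 22, 28]
push(6) -> [8, 24, 19, 3, 22, 28, 6]
Final stack (bottom to top): [8, 24, 19, 3, 22, 28, 6]


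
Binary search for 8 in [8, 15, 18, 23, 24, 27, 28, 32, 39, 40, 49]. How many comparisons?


Search for 8:
[0,10] mid=5 arr[5]=27
[0,4] mid=2 arr[2]=18
[0,1] mid=0 arr[0]=8
Total: 3 comparisons


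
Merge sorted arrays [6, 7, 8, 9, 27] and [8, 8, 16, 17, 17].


Compare heads, take smaller each step.
Merged: [6, 7, 8, 8, 8, 9, 16, 17, 17, 27]


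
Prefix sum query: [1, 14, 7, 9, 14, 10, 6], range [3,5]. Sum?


Prefix sums: [0, 1, 15, 22, 31, 45, 55, 61]
Sum[3..5] = prefix[6] - prefix[3] = 55 - 22 = 33


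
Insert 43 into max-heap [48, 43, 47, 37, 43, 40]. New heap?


Append 43: [48, 43, 47, 37, 43, 40, 43]
Bubble up: no swaps needed
Result: [48, 43, 47, 37, 43, 40, 43]


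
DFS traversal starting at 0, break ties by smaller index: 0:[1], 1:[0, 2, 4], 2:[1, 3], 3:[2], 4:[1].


DFS stack-based: start with [0]
Visit order: [0, 1, 2, 3, 4]


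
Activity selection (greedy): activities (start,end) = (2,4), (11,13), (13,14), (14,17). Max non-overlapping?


Greedy: pick earliest-ending, then skip overlaps.
Selected (4 activities): [(2, 4), (11, 13), (13, 14), (14, 17)]


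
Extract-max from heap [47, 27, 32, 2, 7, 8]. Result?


Max = 47
Replace root with last, heapify down
Resulting heap: [32, 27, 8, 2, 7]


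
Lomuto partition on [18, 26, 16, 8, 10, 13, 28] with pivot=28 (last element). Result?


Elements <= 28 go left of pivot.
Result: [18, 26, 16, 8, 10, 13, 28], pivot at index 6


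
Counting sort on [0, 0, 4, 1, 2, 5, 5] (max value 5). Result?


Count array: [2, 1, 1, 0, 1, 2]
Reconstruct: [0, 0, 1, 2, 4, 5, 5]


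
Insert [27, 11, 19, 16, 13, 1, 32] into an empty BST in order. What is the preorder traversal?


Root = 27; build tree by BST insertion.
Preorder traversal: [27, 11, 1, 19, 16, 13, 32]


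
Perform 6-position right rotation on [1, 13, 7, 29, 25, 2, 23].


Right rotate by 6: [13, 7, 29, 25, 2, 23, 1]


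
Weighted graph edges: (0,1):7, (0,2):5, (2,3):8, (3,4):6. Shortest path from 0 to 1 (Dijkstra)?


Dijkstra from 0:
Distances: {0: 0, 1: 7, 2: 5, 3: 13, 4: 19}
Shortest distance to 1 = 7, path = [0, 1]


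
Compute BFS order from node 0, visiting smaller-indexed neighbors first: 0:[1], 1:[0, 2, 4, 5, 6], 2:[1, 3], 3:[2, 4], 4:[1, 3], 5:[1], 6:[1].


BFS queue: start with [0]
Visit order: [0, 1, 2, 4, 5, 6, 3]


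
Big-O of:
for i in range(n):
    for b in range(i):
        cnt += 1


Per nesting level: O(n) * O(n) [triangular over i] = O(n^2)
Complexity: O(n^2)


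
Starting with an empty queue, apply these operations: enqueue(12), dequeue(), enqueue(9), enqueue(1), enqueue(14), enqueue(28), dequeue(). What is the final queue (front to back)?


enqueue(12) -> [12]
dequeue() returns 12 -> []
enqueue(9) -> [9]
enqueue(1) -> [9, 1]
enqueue(14) -> [9, 1, 14]
enqueue(28) -> [9, 1, 14, 28]
dequeue() returns 9 -> [1, 14, 28]
Final queue (front to back): [1, 14, 28]


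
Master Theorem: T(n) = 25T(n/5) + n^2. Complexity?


a=25, b=5, c=2. log_5(25)=2 = c=2. Case 2: O(n^c log n) = O(n^2 log n)
Complexity: O(n^2 log n)


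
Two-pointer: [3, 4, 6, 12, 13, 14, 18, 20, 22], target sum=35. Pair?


Two pointers: lo=0, hi=8
Found pair: (13, 22) summing to 35


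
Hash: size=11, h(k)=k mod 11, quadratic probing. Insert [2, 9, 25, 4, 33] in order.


Insertions: 2->slot 2; 9->slot 9; 25->slot 3; 4->slot 4; 33->slot 0
Table: [33, None, 2, 25, 4, None, None, None, None, 9, None]


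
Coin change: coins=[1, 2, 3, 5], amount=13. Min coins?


dp[0]=0; dp[i]=1+min(dp[i-c] for c in coins)
...dp[8]=2, dp[9]=3, dp[10]=2, dp[11]=3, dp[12]=3, dp[13]=3
Minimum coins for 13 = 3


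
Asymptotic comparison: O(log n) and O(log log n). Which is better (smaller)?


double-logarithmic grows slower than logarithmic
O(log log n) is asymptotically smaller; O(log n) grows faster


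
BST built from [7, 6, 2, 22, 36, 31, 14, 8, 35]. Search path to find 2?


BST root = 7
Search for 2: compare at each node
Path: [7, 6, 2]


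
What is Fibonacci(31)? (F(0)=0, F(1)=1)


F(n)=F(n-1)+F(n-2)
...F(29)=514229, F(30)=832040, F(31)=1346269


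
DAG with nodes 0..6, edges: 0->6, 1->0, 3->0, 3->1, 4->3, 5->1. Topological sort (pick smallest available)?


Kahn's algorithm, process smallest node first
Order: [2, 4, 3, 5, 1, 0, 6]


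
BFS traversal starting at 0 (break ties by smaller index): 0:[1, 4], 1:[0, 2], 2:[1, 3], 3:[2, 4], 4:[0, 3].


BFS queue: start with [0]
Visit order: [0, 1, 4, 2, 3]


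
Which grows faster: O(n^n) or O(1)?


constant grows slower than n^n
O(1) is asymptotically smaller; O(n^n) grows faster


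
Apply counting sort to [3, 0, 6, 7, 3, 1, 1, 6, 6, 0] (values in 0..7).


Count array: [2, 2, 0, 2, 0, 0, 3, 1]
Reconstruct: [0, 0, 1, 1, 3, 3, 6, 6, 6, 7]


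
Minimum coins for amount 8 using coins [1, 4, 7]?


dp[0]=0; dp[i]=1+min(dp[i-c] for c in coins)
...dp[3]=3, dp[4]=1, dp[5]=2, dp[6]=3, dp[7]=1, dp[8]=2
Minimum coins for 8 = 2


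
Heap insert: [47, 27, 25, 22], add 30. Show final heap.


Append 30: [47, 27, 25, 22, 30]
Bubble up: swap idx 4(30) with idx 1(27)
Result: [47, 30, 25, 22, 27]


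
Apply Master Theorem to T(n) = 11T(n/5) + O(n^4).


a=11, b=5, c=4. log_5(11)=1.490 < c=4. Case 3: O(n^c) = O(n^4)
Complexity: O(n^4)


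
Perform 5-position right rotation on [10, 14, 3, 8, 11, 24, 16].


Right rotate by 5: [3, 8, 11, 24, 16, 10, 14]


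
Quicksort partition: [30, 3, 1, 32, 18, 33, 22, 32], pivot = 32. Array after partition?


Elements <= 32 go left of pivot.
Result: [30, 3, 1, 32, 18, 22, 32, 33], pivot at index 6


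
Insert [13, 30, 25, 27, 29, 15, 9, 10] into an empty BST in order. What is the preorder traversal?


Root = 13; build tree by BST insertion.
Preorder traversal: [13, 9, 10, 30, 25, 15, 27, 29]


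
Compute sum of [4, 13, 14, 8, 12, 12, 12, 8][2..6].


Prefix sums: [0, 4, 17, 31, 39, 51, 63, 75, 83]
Sum[2..6] = prefix[7] - prefix[2] = 75 - 17 = 58


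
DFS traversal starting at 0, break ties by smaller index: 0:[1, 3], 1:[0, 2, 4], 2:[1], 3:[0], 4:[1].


DFS stack-based: start with [0]
Visit order: [0, 1, 2, 4, 3]


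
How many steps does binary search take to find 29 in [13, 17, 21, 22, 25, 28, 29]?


Search for 29:
[0,6] mid=3 arr[3]=22
[4,6] mid=5 arr[5]=28
[6,6] mid=6 arr[6]=29
Total: 3 comparisons


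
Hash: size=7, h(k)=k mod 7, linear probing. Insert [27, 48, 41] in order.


Insertions: 27->slot 6; 48->slot 0; 41->slot 1
Table: [48, 41, None, None, None, None, 27]


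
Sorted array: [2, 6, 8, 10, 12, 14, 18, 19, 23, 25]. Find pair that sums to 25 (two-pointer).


Two pointers: lo=0, hi=9
Found pair: (2, 23) summing to 25


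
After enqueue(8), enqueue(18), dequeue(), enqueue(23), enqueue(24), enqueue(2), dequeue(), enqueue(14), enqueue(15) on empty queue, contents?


enqueue(8) -> [8]
enqueue(18) -> [8, 18]
dequeue() returns 8 -> [18]
enqueue(23) -> [18, 23]
enqueue(24) -> [18, 23, 24]
enqueue(2) -> [18, 23, 24, 2]
dequeue() returns 18 -> [23, 24, 2]
enqueue(14) -> [23, 24, 2, 14]
enqueue(15) -> [23, 24, 2, 14, 15]
Final queue (front to back): [23, 24, 2, 14, 15]


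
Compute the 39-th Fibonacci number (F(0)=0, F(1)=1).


F(n)=F(n-1)+F(n-2)
...F(37)=24157817, F(38)=39088169, F(39)=63245986


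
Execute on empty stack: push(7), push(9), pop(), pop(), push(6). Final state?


push(7) -> [7]
push(9) -> [7, 9]
pop() returns 9 -> [7]
pop() returns 7 -> []
push(6) -> [6]
Final stack (bottom to top): [6]


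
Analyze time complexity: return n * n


Analysis: constant-time operation, no loop
Complexity: O(1)


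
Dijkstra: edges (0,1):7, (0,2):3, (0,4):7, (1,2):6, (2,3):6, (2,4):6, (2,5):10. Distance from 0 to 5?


Dijkstra from 0:
Distances: {0: 0, 1: 7, 2: 3, 3: 9, 4: 7, 5: 13}
Shortest distance to 5 = 13, path = [0, 2, 5]


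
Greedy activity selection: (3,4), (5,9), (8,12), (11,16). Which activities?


Greedy: pick earliest-ending, then skip overlaps.
Selected (3 activities): [(3, 4), (5, 9), (11, 16)]


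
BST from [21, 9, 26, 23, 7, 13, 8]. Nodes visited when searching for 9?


BST root = 21
Search for 9: compare at each node
Path: [21, 9]


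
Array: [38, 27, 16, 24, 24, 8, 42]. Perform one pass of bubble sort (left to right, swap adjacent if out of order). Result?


After one pass: [27, 16, 24, 24, 8, 38, 42]


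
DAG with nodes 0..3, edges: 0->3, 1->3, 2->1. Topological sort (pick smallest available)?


Kahn's algorithm, process smallest node first
Order: [0, 2, 1, 3]


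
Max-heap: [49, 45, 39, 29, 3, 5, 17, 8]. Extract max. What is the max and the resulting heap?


Max = 49
Replace root with last, heapify down
Resulting heap: [45, 29, 39, 8, 3, 5, 17]


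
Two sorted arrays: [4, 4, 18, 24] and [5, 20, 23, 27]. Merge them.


Compare heads, take smaller each step.
Merged: [4, 4, 5, 18, 20, 23, 24, 27]


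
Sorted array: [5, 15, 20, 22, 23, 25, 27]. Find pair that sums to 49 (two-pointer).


Two pointers: lo=0, hi=6
Found pair: (22, 27) summing to 49


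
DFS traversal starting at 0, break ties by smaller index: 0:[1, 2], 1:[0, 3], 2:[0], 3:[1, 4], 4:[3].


DFS stack-based: start with [0]
Visit order: [0, 1, 3, 4, 2]


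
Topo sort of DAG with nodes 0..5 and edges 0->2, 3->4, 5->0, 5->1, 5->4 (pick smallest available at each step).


Kahn's algorithm, process smallest node first
Order: [3, 5, 0, 1, 2, 4]


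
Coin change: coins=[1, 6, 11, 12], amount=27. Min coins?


dp[0]=0; dp[i]=1+min(dp[i-c] for c in coins)
...dp[22]=2, dp[23]=2, dp[24]=2, dp[25]=3, dp[26]=4, dp[27]=5
Minimum coins for 27 = 5


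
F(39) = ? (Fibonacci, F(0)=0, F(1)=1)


F(n)=F(n-1)+F(n-2)
...F(37)=24157817, F(38)=39088169, F(39)=63245986


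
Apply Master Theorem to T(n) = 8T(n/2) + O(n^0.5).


a=8, b=2, c=0.5. log_2(8)=3 > c=0.5. Case 1: O(n^log_b(a)) = O(n^3)
Complexity: O(n^3)


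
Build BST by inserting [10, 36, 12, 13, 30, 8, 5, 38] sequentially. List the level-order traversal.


Root = 10; build tree by BST insertion.
Level-Order traversal: [10, 8, 36, 5, 12, 38, 13, 30]


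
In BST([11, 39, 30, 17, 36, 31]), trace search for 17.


BST root = 11
Search for 17: compare at each node
Path: [11, 39, 30, 17]


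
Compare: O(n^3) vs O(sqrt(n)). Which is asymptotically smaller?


sublinear grows slower than cubic
O(sqrt(n)) is asymptotically smaller; O(n^3) grows faster


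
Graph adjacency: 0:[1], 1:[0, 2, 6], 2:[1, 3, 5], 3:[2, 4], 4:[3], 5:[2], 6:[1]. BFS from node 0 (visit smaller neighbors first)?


BFS queue: start with [0]
Visit order: [0, 1, 2, 6, 3, 5, 4]


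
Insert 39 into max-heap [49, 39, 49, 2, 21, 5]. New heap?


Append 39: [49, 39, 49, 2, 21, 5, 39]
Bubble up: no swaps needed
Result: [49, 39, 49, 2, 21, 5, 39]


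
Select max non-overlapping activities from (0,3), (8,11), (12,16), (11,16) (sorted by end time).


Greedy: pick earliest-ending, then skip overlaps.
Selected (3 activities): [(0, 3), (8, 11), (12, 16)]


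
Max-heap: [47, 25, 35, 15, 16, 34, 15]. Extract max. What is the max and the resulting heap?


Max = 47
Replace root with last, heapify down
Resulting heap: [35, 25, 34, 15, 16, 15]


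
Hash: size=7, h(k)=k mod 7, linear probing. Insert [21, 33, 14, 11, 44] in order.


Insertions: 21->slot 0; 33->slot 5; 14->slot 1; 11->slot 4; 44->slot 2
Table: [21, 14, 44, None, 11, 33, None]


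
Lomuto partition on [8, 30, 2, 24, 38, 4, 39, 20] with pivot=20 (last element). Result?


Elements <= 20 go left of pivot.
Result: [8, 2, 4, 20, 38, 30, 39, 24], pivot at index 3


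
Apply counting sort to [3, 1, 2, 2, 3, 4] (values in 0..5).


Count array: [0, 1, 2, 2, 1, 0]
Reconstruct: [1, 2, 2, 3, 3, 4]


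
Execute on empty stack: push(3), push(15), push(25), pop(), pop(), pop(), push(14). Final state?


push(3) -> [3]
push(15) -> [3, 15]
push(25) -> [3, 15, 25]
pop() returns 25 -> [3, 15]
pop() returns 15 -> [3]
pop() returns 3 -> []
push(14) -> [14]
Final stack (bottom to top): [14]


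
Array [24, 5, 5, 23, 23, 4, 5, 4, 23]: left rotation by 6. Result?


Left rotate by 6: [5, 4, 23, 24, 5, 5, 23, 23, 4]


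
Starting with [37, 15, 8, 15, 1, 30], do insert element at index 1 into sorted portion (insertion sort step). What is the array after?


After one pass: [15, 37, 8, 15, 1, 30]


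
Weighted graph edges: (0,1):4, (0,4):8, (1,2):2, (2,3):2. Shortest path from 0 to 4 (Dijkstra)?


Dijkstra from 0:
Distances: {0: 0, 1: 4, 2: 6, 3: 8, 4: 8}
Shortest distance to 4 = 8, path = [0, 4]


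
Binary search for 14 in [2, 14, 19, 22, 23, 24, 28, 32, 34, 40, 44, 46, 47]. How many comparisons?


Search for 14:
[0,12] mid=6 arr[6]=28
[0,5] mid=2 arr[2]=19
[0,1] mid=0 arr[0]=2
[1,1] mid=1 arr[1]=14
Total: 4 comparisons


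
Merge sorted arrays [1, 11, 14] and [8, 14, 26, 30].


Compare heads, take smaller each step.
Merged: [1, 8, 11, 14, 14, 26, 30]


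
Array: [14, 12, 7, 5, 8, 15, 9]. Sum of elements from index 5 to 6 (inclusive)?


Prefix sums: [0, 14, 26, 33, 38, 46, 61, 70]
Sum[5..6] = prefix[7] - prefix[5] = 70 - 46 = 24


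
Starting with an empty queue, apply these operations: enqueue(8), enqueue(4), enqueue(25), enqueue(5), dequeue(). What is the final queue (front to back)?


enqueue(8) -> [8]
enqueue(4) -> [8, 4]
enqueue(25) -> [8, 4, 25]
enqueue(5) -> [8, 4, 25, 5]
dequeue() returns 8 -> [4, 25, 5]
Final queue (front to back): [4, 25, 5]


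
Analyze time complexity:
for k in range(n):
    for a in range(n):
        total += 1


Per nesting level: O(n) * O(n) = O(n^2)
Complexity: O(n^2)


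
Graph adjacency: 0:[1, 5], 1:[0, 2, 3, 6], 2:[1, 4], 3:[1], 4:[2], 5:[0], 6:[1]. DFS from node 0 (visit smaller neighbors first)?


DFS stack-based: start with [0]
Visit order: [0, 1, 2, 4, 3, 6, 5]


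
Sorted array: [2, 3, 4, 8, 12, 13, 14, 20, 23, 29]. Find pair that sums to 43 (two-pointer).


Two pointers: lo=0, hi=9
Found pair: (14, 29) summing to 43


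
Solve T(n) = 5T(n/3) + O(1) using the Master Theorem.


a=5, b=3, c=0. log_3(5)=1.465 > c=0. Case 1: O(n^log_b(a)) = O(n^1.465)
Complexity: O(n^1.465)


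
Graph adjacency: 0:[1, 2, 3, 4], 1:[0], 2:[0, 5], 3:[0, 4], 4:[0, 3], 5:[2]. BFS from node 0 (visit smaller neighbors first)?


BFS queue: start with [0]
Visit order: [0, 1, 2, 3, 4, 5]


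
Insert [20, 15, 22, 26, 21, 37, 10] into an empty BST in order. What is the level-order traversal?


Root = 20; build tree by BST insertion.
Level-Order traversal: [20, 15, 22, 10, 21, 26, 37]


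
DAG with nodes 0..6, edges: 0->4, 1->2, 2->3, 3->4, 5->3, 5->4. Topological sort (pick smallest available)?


Kahn's algorithm, process smallest node first
Order: [0, 1, 2, 5, 3, 4, 6]


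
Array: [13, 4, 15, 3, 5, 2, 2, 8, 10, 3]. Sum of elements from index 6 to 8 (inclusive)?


Prefix sums: [0, 13, 17, 32, 35, 40, 42, 44, 52, 62, 65]
Sum[6..8] = prefix[9] - prefix[6] = 62 - 42 = 20


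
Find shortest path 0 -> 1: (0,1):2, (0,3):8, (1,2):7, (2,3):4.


Dijkstra from 0:
Distances: {0: 0, 1: 2, 2: 9, 3: 8}
Shortest distance to 1 = 2, path = [0, 1]


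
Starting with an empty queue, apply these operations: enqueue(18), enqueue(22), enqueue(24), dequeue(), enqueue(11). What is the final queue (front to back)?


enqueue(18) -> [18]
enqueue(22) -> [18, 22]
enqueue(24) -> [18, 22, 24]
dequeue() returns 18 -> [22, 24]
enqueue(11) -> [22, 24, 11]
Final queue (front to back): [22, 24, 11]


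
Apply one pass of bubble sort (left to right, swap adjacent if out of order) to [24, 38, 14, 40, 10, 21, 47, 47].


After one pass: [24, 14, 38, 10, 21, 40, 47, 47]


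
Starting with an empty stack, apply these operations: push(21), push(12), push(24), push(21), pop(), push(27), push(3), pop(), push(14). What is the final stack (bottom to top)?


push(21) -> [21]
push(12) -> [21, 12]
push(24) -> [21, 12, 24]
push(21) -> [21, 12, 24, 21]
pop() returns 21 -> [21, 12, 24]
push(27) -> [21, 12, 24, 27]
push(3) -> [21, 12, 24, 27, 3]
pop() returns 3 -> [21, 12, 24, 27]
push(14) -> [21, 12, 24, 27, 14]
Final stack (bottom to top): [21, 12, 24, 27, 14]


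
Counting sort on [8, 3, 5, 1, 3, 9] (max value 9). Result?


Count array: [0, 1, 0, 2, 0, 1, 0, 0, 1, 1]
Reconstruct: [1, 3, 3, 5, 8, 9]


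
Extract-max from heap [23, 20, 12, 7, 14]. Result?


Max = 23
Replace root with last, heapify down
Resulting heap: [20, 14, 12, 7]


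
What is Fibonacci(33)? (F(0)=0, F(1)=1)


F(n)=F(n-1)+F(n-2)
...F(31)=1346269, F(32)=2178309, F(33)=3524578


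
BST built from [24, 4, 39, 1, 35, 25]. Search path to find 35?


BST root = 24
Search for 35: compare at each node
Path: [24, 39, 35]


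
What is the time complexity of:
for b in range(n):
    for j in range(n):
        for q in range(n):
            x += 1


Per nesting level: O(n) * O(n) * O(n) = O(n^3)
Complexity: O(n^3)


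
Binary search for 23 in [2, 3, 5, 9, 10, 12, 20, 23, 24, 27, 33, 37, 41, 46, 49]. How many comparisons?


Search for 23:
[0,14] mid=7 arr[7]=23
Total: 1 comparisons


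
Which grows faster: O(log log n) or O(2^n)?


double-logarithmic grows slower than exponential
O(log log n) is asymptotically smaller; O(2^n) grows faster


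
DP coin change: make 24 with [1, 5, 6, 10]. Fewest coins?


dp[0]=0; dp[i]=1+min(dp[i-c] for c in coins)
...dp[19]=4, dp[20]=2, dp[21]=3, dp[22]=3, dp[23]=4, dp[24]=4
Minimum coins for 24 = 4


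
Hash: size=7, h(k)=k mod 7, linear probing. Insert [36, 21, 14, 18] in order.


Insertions: 36->slot 1; 21->slot 0; 14->slot 2; 18->slot 4
Table: [21, 36, 14, None, 18, None, None]


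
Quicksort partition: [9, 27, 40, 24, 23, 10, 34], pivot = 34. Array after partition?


Elements <= 34 go left of pivot.
Result: [9, 27, 24, 23, 10, 34, 40], pivot at index 5


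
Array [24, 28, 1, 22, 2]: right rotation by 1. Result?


Right rotate by 1: [2, 24, 28, 1, 22]


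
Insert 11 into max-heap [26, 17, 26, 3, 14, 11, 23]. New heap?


Append 11: [26, 17, 26, 3, 14, 11, 23, 11]
Bubble up: swap idx 7(11) with idx 3(3)
Result: [26, 17, 26, 11, 14, 11, 23, 3]


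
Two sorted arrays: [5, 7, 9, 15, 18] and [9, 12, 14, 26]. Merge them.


Compare heads, take smaller each step.
Merged: [5, 7, 9, 9, 12, 14, 15, 18, 26]


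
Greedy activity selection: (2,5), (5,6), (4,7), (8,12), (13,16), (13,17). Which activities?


Greedy: pick earliest-ending, then skip overlaps.
Selected (4 activities): [(2, 5), (5, 6), (8, 12), (13, 16)]


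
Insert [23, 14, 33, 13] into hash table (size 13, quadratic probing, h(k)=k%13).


Insertions: 23->slot 10; 14->slot 1; 33->slot 7; 13->slot 0
Table: [13, 14, None, None, None, None, None, 33, None, None, 23, None, None]


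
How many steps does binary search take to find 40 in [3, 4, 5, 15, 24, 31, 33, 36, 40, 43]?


Search for 40:
[0,9] mid=4 arr[4]=24
[5,9] mid=7 arr[7]=36
[8,9] mid=8 arr[8]=40
Total: 3 comparisons


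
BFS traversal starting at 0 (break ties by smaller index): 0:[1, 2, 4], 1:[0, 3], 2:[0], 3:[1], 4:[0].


BFS queue: start with [0]
Visit order: [0, 1, 2, 4, 3]


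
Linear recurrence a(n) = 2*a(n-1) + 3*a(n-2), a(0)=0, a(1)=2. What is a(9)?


Build bottom-up:
...a(7)=1094, a(8)=3280, a(9)=2*3280+3*1094=9842


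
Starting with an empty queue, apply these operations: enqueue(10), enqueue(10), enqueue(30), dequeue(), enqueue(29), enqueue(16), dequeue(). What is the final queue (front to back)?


enqueue(10) -> [10]
enqueue(10) -> [10, 10]
enqueue(30) -> [10, 10, 30]
dequeue() returns 10 -> [10, 30]
enqueue(29) -> [10, 30, 29]
enqueue(16) -> [10, 30, 29, 16]
dequeue() returns 10 -> [30, 29, 16]
Final queue (front to back): [30, 29, 16]


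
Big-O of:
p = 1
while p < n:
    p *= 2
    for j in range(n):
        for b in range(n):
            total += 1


Per nesting level: O(log n) * O(n) * O(n) = O(n^2 log n)
Complexity: O(n^2 log n)


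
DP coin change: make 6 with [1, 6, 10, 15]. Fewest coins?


dp[0]=0; dp[i]=1+min(dp[i-c] for c in coins)
...dp[1]=1, dp[2]=2, dp[3]=3, dp[4]=4, dp[5]=5, dp[6]=1
Minimum coins for 6 = 1


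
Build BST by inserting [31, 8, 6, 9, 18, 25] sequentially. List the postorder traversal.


Root = 31; build tree by BST insertion.
Postorder traversal: [6, 25, 18, 9, 8, 31]


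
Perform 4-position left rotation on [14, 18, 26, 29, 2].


Left rotate by 4: [2, 14, 18, 26, 29]


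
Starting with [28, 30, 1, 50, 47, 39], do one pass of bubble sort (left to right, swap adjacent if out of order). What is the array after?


After one pass: [28, 1, 30, 47, 39, 50]


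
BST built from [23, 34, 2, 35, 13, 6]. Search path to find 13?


BST root = 23
Search for 13: compare at each node
Path: [23, 2, 13]


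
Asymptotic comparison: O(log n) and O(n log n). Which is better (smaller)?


logarithmic grows slower than linearithmic
O(log n) is asymptotically smaller; O(n log n) grows faster


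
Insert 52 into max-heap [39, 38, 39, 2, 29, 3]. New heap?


Append 52: [39, 38, 39, 2, 29, 3, 52]
Bubble up: swap idx 6(52) with idx 2(39); swap idx 2(52) with idx 0(39)
Result: [52, 38, 39, 2, 29, 3, 39]


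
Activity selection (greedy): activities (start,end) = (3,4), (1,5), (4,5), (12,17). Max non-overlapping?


Greedy: pick earliest-ending, then skip overlaps.
Selected (3 activities): [(3, 4), (4, 5), (12, 17)]


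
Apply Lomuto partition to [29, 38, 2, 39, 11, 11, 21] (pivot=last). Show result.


Elements <= 21 go left of pivot.
Result: [2, 11, 11, 21, 38, 29, 39], pivot at index 3


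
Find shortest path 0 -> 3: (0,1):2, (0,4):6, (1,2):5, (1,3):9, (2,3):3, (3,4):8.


Dijkstra from 0:
Distances: {0: 0, 1: 2, 2: 7, 3: 10, 4: 6}
Shortest distance to 3 = 10, path = [0, 1, 2, 3]


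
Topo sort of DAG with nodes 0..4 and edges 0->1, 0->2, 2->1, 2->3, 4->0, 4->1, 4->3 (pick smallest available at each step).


Kahn's algorithm, process smallest node first
Order: [4, 0, 2, 1, 3]


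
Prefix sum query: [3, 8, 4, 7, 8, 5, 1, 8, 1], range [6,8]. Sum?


Prefix sums: [0, 3, 11, 15, 22, 30, 35, 36, 44, 45]
Sum[6..8] = prefix[9] - prefix[6] = 45 - 35 = 10


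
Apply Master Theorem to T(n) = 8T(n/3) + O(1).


a=8, b=3, c=0. log_3(8)=1.893 > c=0. Case 1: O(n^log_b(a)) = O(n^1.893)
Complexity: O(n^1.893)


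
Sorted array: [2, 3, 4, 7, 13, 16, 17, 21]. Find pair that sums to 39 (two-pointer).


Two pointers: lo=0, hi=7
No pair sums to 39


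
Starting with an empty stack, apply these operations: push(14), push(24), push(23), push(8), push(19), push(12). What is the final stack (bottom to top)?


push(14) -> [14]
push(24) -> [14, 24]
push(23) -> [14, 24, 23]
push(8) -> [14, 24, 23, 8]
push(19) -> [14, 24, 23, 8, 19]
push(12) -> [14, 24, 23, 8, 19, 12]
Final stack (bottom to top): [14, 24, 23, 8, 19, 12]


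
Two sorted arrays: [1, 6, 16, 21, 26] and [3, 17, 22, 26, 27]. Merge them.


Compare heads, take smaller each step.
Merged: [1, 3, 6, 16, 17, 21, 22, 26, 26, 27]


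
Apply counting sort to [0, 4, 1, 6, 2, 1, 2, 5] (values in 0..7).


Count array: [1, 2, 2, 0, 1, 1, 1, 0]
Reconstruct: [0, 1, 1, 2, 2, 4, 5, 6]


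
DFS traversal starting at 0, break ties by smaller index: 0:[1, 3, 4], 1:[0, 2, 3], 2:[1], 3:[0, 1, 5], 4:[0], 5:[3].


DFS stack-based: start with [0]
Visit order: [0, 1, 2, 3, 5, 4]


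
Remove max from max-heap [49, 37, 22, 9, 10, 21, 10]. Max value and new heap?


Max = 49
Replace root with last, heapify down
Resulting heap: [37, 10, 22, 9, 10, 21]


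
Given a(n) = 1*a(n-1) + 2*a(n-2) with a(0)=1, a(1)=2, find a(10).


Build bottom-up:
...a(8)=256, a(9)=512, a(10)=1*512+2*256=1024


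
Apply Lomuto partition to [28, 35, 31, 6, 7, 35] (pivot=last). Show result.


Elements <= 35 go left of pivot.
Result: [28, 35, 31, 6, 7, 35], pivot at index 5


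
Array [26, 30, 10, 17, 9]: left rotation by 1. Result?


Left rotate by 1: [30, 10, 17, 9, 26]


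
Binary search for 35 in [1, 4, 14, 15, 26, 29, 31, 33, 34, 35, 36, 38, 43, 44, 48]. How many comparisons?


Search for 35:
[0,14] mid=7 arr[7]=33
[8,14] mid=11 arr[11]=38
[8,10] mid=9 arr[9]=35
Total: 3 comparisons


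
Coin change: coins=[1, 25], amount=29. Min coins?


dp[0]=0; dp[i]=1+min(dp[i-c] for c in coins)
...dp[24]=24, dp[25]=1, dp[26]=2, dp[27]=3, dp[28]=4, dp[29]=5
Minimum coins for 29 = 5


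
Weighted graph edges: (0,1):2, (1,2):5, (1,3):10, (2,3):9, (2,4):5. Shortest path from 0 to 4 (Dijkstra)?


Dijkstra from 0:
Distances: {0: 0, 1: 2, 2: 7, 3: 12, 4: 12}
Shortest distance to 4 = 12, path = [0, 1, 2, 4]


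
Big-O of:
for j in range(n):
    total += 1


Per nesting level: O(n) = O(n)
Complexity: O(n)


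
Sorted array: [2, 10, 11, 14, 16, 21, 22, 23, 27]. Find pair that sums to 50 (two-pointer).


Two pointers: lo=0, hi=8
Found pair: (23, 27) summing to 50


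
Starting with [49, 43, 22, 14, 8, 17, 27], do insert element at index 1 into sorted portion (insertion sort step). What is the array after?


After one pass: [43, 49, 22, 14, 8, 17, 27]


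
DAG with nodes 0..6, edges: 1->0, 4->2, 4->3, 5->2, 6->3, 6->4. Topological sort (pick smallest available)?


Kahn's algorithm, process smallest node first
Order: [1, 0, 5, 6, 4, 2, 3]


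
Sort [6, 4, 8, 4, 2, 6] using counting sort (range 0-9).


Count array: [0, 0, 1, 0, 2, 0, 2, 0, 1, 0]
Reconstruct: [2, 4, 4, 6, 6, 8]


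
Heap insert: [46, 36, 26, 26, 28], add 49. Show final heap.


Append 49: [46, 36, 26, 26, 28, 49]
Bubble up: swap idx 5(49) with idx 2(26); swap idx 2(49) with idx 0(46)
Result: [49, 36, 46, 26, 28, 26]


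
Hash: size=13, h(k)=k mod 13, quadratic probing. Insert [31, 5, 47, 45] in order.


Insertions: 31->slot 5; 5->slot 6; 47->slot 8; 45->slot 7
Table: [None, None, None, None, None, 31, 5, 45, 47, None, None, None, None]


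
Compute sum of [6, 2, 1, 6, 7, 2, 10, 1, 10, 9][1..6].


Prefix sums: [0, 6, 8, 9, 15, 22, 24, 34, 35, 45, 54]
Sum[1..6] = prefix[7] - prefix[1] = 34 - 6 = 28


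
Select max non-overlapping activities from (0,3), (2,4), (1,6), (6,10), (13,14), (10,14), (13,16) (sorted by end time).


Greedy: pick earliest-ending, then skip overlaps.
Selected (3 activities): [(0, 3), (6, 10), (13, 14)]


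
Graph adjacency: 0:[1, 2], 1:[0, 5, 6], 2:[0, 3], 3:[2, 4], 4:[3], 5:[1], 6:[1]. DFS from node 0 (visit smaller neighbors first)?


DFS stack-based: start with [0]
Visit order: [0, 1, 5, 6, 2, 3, 4]


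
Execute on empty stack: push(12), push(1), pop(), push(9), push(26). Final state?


push(12) -> [12]
push(1) -> [12, 1]
pop() returns 1 -> [12]
push(9) -> [12, 9]
push(26) -> [12, 9, 26]
Final stack (bottom to top): [12, 9, 26]


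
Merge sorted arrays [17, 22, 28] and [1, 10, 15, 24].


Compare heads, take smaller each step.
Merged: [1, 10, 15, 17, 22, 24, 28]


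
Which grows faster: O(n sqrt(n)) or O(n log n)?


linearithmic grows slower than n^1.5
O(n log n) is asymptotically smaller; O(n sqrt(n)) grows faster


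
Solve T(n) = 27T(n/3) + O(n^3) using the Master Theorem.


a=27, b=3, c=3. log_3(27)=3 = c=3. Case 2: O(n^c log n) = O(n^3 log n)
Complexity: O(n^3 log n)


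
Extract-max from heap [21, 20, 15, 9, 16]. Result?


Max = 21
Replace root with last, heapify down
Resulting heap: [20, 16, 15, 9]


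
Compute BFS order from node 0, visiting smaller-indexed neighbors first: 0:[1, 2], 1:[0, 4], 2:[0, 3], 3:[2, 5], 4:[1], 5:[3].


BFS queue: start with [0]
Visit order: [0, 1, 2, 4, 3, 5]


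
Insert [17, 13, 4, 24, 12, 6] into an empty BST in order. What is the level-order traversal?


Root = 17; build tree by BST insertion.
Level-Order traversal: [17, 13, 24, 4, 12, 6]


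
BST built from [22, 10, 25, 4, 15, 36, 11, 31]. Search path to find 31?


BST root = 22
Search for 31: compare at each node
Path: [22, 25, 36, 31]


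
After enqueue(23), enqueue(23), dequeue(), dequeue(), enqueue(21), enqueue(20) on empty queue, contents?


enqueue(23) -> [23]
enqueue(23) -> [23, 23]
dequeue() returns 23 -> [23]
dequeue() returns 23 -> []
enqueue(21) -> [21]
enqueue(20) -> [21, 20]
Final queue (front to back): [21, 20]


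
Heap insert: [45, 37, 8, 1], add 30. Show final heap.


Append 30: [45, 37, 8, 1, 30]
Bubble up: no swaps needed
Result: [45, 37, 8, 1, 30]


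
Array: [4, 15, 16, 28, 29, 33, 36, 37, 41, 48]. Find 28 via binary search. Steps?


Search for 28:
[0,9] mid=4 arr[4]=29
[0,3] mid=1 arr[1]=15
[2,3] mid=2 arr[2]=16
[3,3] mid=3 arr[3]=28
Total: 4 comparisons


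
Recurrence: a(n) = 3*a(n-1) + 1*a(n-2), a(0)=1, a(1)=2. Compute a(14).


Build bottom-up:
...a(12)=1076041, a(13)=3553922, a(14)=3*3553922+1*1076041=11737807


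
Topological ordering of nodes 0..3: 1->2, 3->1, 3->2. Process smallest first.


Kahn's algorithm, process smallest node first
Order: [0, 3, 1, 2]


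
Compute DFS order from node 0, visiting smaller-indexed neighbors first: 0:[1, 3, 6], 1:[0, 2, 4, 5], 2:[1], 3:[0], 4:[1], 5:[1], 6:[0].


DFS stack-based: start with [0]
Visit order: [0, 1, 2, 4, 5, 3, 6]


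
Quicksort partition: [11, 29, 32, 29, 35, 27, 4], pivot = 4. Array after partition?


Elements <= 4 go left of pivot.
Result: [4, 29, 32, 29, 35, 27, 11], pivot at index 0


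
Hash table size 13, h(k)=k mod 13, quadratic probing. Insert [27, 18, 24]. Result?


Insertions: 27->slot 1; 18->slot 5; 24->slot 11
Table: [None, 27, None, None, None, 18, None, None, None, None, None, 24, None]


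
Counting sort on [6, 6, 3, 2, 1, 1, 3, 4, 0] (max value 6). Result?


Count array: [1, 2, 1, 2, 1, 0, 2]
Reconstruct: [0, 1, 1, 2, 3, 3, 4, 6, 6]


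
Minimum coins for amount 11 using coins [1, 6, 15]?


dp[0]=0; dp[i]=1+min(dp[i-c] for c in coins)
...dp[6]=1, dp[7]=2, dp[8]=3, dp[9]=4, dp[10]=5, dp[11]=6
Minimum coins for 11 = 6


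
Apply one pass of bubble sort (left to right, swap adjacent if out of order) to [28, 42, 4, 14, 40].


After one pass: [28, 4, 14, 40, 42]


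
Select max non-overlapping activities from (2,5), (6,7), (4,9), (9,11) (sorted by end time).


Greedy: pick earliest-ending, then skip overlaps.
Selected (3 activities): [(2, 5), (6, 7), (9, 11)]


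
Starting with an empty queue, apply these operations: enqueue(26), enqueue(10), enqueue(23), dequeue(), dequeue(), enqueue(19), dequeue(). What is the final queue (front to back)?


enqueue(26) -> [26]
enqueue(10) -> [26, 10]
enqueue(23) -> [26, 10, 23]
dequeue() returns 26 -> [10, 23]
dequeue() returns 10 -> [23]
enqueue(19) -> [23, 19]
dequeue() returns 23 -> [19]
Final queue (front to back): [19]


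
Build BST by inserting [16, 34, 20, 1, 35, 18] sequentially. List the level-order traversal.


Root = 16; build tree by BST insertion.
Level-Order traversal: [16, 1, 34, 20, 35, 18]
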